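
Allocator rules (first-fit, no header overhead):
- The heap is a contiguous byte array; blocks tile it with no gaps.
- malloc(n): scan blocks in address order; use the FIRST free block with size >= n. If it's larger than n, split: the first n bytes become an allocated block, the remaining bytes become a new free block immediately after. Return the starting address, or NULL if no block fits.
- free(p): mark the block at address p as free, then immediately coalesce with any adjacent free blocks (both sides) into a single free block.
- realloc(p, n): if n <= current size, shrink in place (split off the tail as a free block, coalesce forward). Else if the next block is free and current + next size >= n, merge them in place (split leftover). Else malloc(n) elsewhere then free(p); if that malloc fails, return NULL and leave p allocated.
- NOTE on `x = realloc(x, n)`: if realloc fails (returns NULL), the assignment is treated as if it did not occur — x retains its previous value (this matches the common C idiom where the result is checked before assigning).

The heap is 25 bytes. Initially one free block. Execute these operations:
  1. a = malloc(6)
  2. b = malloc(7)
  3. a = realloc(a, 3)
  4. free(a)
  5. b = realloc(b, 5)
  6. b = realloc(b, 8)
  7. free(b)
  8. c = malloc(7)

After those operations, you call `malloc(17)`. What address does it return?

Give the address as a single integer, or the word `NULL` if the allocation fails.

Op 1: a = malloc(6) -> a = 0; heap: [0-5 ALLOC][6-24 FREE]
Op 2: b = malloc(7) -> b = 6; heap: [0-5 ALLOC][6-12 ALLOC][13-24 FREE]
Op 3: a = realloc(a, 3) -> a = 0; heap: [0-2 ALLOC][3-5 FREE][6-12 ALLOC][13-24 FREE]
Op 4: free(a) -> (freed a); heap: [0-5 FREE][6-12 ALLOC][13-24 FREE]
Op 5: b = realloc(b, 5) -> b = 6; heap: [0-5 FREE][6-10 ALLOC][11-24 FREE]
Op 6: b = realloc(b, 8) -> b = 6; heap: [0-5 FREE][6-13 ALLOC][14-24 FREE]
Op 7: free(b) -> (freed b); heap: [0-24 FREE]
Op 8: c = malloc(7) -> c = 0; heap: [0-6 ALLOC][7-24 FREE]
malloc(17): first-fit scan over [0-6 ALLOC][7-24 FREE] -> 7

Answer: 7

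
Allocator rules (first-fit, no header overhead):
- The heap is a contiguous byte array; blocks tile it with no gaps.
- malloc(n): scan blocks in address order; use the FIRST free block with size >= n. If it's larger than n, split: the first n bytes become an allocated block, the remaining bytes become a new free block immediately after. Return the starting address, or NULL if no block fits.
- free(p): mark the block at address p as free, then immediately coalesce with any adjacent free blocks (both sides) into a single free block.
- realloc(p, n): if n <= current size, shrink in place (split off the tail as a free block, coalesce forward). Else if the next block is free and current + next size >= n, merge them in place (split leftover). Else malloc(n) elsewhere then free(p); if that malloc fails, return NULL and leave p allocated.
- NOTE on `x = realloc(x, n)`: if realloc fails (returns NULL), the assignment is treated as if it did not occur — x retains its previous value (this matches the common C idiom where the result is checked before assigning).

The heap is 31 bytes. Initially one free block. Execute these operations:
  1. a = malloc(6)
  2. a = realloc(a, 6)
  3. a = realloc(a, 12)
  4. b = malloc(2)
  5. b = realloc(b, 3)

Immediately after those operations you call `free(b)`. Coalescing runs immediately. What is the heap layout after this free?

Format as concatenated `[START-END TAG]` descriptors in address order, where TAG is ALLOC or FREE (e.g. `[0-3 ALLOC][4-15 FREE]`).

Op 1: a = malloc(6) -> a = 0; heap: [0-5 ALLOC][6-30 FREE]
Op 2: a = realloc(a, 6) -> a = 0; heap: [0-5 ALLOC][6-30 FREE]
Op 3: a = realloc(a, 12) -> a = 0; heap: [0-11 ALLOC][12-30 FREE]
Op 4: b = malloc(2) -> b = 12; heap: [0-11 ALLOC][12-13 ALLOC][14-30 FREE]
Op 5: b = realloc(b, 3) -> b = 12; heap: [0-11 ALLOC][12-14 ALLOC][15-30 FREE]
free(b): b = 12 -> block [12-14 ALLOC]; mark free, coalesce with adjacent free neighbors -> [0-11 ALLOC][12-30 FREE]

Answer: [0-11 ALLOC][12-30 FREE]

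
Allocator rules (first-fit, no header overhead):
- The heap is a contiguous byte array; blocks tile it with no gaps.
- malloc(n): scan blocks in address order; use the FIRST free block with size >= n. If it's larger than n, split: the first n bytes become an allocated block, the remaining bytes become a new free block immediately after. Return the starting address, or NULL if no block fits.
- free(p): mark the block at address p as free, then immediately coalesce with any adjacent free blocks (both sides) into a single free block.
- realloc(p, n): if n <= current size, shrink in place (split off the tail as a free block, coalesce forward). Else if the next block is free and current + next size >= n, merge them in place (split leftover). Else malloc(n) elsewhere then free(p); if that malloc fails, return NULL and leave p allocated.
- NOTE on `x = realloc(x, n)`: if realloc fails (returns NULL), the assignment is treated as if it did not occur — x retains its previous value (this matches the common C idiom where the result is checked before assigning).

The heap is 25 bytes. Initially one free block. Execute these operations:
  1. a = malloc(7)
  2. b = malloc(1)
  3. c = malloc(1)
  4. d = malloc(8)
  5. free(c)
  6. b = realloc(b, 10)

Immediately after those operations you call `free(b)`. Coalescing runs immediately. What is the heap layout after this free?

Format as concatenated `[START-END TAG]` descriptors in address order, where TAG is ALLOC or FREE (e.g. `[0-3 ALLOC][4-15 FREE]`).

Answer: [0-6 ALLOC][7-8 FREE][9-16 ALLOC][17-24 FREE]

Derivation:
Op 1: a = malloc(7) -> a = 0; heap: [0-6 ALLOC][7-24 FREE]
Op 2: b = malloc(1) -> b = 7; heap: [0-6 ALLOC][7-7 ALLOC][8-24 FREE]
Op 3: c = malloc(1) -> c = 8; heap: [0-6 ALLOC][7-7 ALLOC][8-8 ALLOC][9-24 FREE]
Op 4: d = malloc(8) -> d = 9; heap: [0-6 ALLOC][7-7 ALLOC][8-8 ALLOC][9-16 ALLOC][17-24 FREE]
Op 5: free(c) -> (freed c); heap: [0-6 ALLOC][7-7 ALLOC][8-8 FREE][9-16 ALLOC][17-24 FREE]
Op 6: b = realloc(b, 10) -> NULL (b unchanged); heap: [0-6 ALLOC][7-7 ALLOC][8-8 FREE][9-16 ALLOC][17-24 FREE]
free(b): b = 7 -> block [7-7 ALLOC]; mark free, coalesce with adjacent free neighbors -> [0-6 ALLOC][7-8 FREE][9-16 ALLOC][17-24 FREE]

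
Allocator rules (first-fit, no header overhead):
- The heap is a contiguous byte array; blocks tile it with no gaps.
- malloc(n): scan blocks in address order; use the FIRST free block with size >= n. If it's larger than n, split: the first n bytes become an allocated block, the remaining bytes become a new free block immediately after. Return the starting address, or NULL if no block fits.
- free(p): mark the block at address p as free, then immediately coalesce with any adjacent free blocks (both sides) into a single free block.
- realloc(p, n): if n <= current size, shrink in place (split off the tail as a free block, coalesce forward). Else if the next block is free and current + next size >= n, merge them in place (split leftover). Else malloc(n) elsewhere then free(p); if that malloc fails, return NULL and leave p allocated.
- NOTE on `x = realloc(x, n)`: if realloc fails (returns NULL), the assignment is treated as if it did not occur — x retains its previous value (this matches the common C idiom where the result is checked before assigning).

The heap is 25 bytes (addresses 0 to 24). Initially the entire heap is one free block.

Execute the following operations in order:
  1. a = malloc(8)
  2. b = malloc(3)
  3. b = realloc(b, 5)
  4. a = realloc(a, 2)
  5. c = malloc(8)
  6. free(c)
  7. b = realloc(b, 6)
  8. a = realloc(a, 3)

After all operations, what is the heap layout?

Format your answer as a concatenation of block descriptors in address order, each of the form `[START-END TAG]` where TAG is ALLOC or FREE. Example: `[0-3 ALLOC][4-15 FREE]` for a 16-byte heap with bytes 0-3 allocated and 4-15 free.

Answer: [0-2 ALLOC][3-7 FREE][8-13 ALLOC][14-24 FREE]

Derivation:
Op 1: a = malloc(8) -> a = 0; heap: [0-7 ALLOC][8-24 FREE]
Op 2: b = malloc(3) -> b = 8; heap: [0-7 ALLOC][8-10 ALLOC][11-24 FREE]
Op 3: b = realloc(b, 5) -> b = 8; heap: [0-7 ALLOC][8-12 ALLOC][13-24 FREE]
Op 4: a = realloc(a, 2) -> a = 0; heap: [0-1 ALLOC][2-7 FREE][8-12 ALLOC][13-24 FREE]
Op 5: c = malloc(8) -> c = 13; heap: [0-1 ALLOC][2-7 FREE][8-12 ALLOC][13-20 ALLOC][21-24 FREE]
Op 6: free(c) -> (freed c); heap: [0-1 ALLOC][2-7 FREE][8-12 ALLOC][13-24 FREE]
Op 7: b = realloc(b, 6) -> b = 8; heap: [0-1 ALLOC][2-7 FREE][8-13 ALLOC][14-24 FREE]
Op 8: a = realloc(a, 3) -> a = 0; heap: [0-2 ALLOC][3-7 FREE][8-13 ALLOC][14-24 FREE]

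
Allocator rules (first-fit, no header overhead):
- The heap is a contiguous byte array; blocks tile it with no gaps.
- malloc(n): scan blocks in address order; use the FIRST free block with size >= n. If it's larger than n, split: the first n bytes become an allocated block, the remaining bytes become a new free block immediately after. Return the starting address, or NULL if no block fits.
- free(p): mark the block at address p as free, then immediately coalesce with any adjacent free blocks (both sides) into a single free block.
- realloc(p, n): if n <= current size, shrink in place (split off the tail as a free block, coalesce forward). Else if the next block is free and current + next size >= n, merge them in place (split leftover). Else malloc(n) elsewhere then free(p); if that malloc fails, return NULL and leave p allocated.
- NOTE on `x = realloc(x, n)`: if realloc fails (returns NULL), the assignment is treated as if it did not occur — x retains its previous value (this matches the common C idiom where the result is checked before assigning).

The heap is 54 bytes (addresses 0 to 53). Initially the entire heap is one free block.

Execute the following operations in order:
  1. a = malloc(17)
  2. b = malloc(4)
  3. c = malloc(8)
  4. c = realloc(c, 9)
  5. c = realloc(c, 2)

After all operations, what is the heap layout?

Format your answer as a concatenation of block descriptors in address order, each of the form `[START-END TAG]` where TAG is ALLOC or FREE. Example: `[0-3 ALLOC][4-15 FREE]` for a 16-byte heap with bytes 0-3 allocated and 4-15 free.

Answer: [0-16 ALLOC][17-20 ALLOC][21-22 ALLOC][23-53 FREE]

Derivation:
Op 1: a = malloc(17) -> a = 0; heap: [0-16 ALLOC][17-53 FREE]
Op 2: b = malloc(4) -> b = 17; heap: [0-16 ALLOC][17-20 ALLOC][21-53 FREE]
Op 3: c = malloc(8) -> c = 21; heap: [0-16 ALLOC][17-20 ALLOC][21-28 ALLOC][29-53 FREE]
Op 4: c = realloc(c, 9) -> c = 21; heap: [0-16 ALLOC][17-20 ALLOC][21-29 ALLOC][30-53 FREE]
Op 5: c = realloc(c, 2) -> c = 21; heap: [0-16 ALLOC][17-20 ALLOC][21-22 ALLOC][23-53 FREE]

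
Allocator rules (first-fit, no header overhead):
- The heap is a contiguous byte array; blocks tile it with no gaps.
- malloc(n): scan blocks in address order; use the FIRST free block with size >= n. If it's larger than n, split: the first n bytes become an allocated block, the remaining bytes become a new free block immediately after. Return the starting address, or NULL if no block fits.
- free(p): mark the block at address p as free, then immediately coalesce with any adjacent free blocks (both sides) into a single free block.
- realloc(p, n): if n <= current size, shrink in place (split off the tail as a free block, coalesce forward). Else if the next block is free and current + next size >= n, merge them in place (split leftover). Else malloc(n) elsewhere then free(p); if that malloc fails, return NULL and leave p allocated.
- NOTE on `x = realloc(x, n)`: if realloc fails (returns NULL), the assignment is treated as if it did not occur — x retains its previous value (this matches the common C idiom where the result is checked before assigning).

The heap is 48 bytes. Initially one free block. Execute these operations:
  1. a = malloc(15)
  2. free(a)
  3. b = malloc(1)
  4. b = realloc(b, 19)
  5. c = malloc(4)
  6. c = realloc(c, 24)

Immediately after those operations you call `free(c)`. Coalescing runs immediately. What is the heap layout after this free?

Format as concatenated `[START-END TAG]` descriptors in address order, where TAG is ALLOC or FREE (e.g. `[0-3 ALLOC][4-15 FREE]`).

Answer: [0-18 ALLOC][19-47 FREE]

Derivation:
Op 1: a = malloc(15) -> a = 0; heap: [0-14 ALLOC][15-47 FREE]
Op 2: free(a) -> (freed a); heap: [0-47 FREE]
Op 3: b = malloc(1) -> b = 0; heap: [0-0 ALLOC][1-47 FREE]
Op 4: b = realloc(b, 19) -> b = 0; heap: [0-18 ALLOC][19-47 FREE]
Op 5: c = malloc(4) -> c = 19; heap: [0-18 ALLOC][19-22 ALLOC][23-47 FREE]
Op 6: c = realloc(c, 24) -> c = 19; heap: [0-18 ALLOC][19-42 ALLOC][43-47 FREE]
free(c): c = 19 -> block [19-42 ALLOC]; mark free, coalesce with adjacent free neighbors -> [0-18 ALLOC][19-47 FREE]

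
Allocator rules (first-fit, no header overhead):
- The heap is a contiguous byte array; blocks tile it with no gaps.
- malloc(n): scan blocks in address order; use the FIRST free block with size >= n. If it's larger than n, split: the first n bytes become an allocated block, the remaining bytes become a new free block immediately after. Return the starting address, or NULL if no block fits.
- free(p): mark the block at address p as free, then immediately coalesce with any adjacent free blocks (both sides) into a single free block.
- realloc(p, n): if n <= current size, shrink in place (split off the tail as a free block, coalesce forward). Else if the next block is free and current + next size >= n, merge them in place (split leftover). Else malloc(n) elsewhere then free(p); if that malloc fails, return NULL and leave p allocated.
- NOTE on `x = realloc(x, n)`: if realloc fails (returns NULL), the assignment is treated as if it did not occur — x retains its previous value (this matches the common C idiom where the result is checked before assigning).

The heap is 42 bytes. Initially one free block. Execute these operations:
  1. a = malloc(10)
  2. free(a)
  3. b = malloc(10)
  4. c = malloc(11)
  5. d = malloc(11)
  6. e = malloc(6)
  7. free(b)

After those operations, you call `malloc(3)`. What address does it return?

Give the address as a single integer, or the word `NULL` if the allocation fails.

Answer: 0

Derivation:
Op 1: a = malloc(10) -> a = 0; heap: [0-9 ALLOC][10-41 FREE]
Op 2: free(a) -> (freed a); heap: [0-41 FREE]
Op 3: b = malloc(10) -> b = 0; heap: [0-9 ALLOC][10-41 FREE]
Op 4: c = malloc(11) -> c = 10; heap: [0-9 ALLOC][10-20 ALLOC][21-41 FREE]
Op 5: d = malloc(11) -> d = 21; heap: [0-9 ALLOC][10-20 ALLOC][21-31 ALLOC][32-41 FREE]
Op 6: e = malloc(6) -> e = 32; heap: [0-9 ALLOC][10-20 ALLOC][21-31 ALLOC][32-37 ALLOC][38-41 FREE]
Op 7: free(b) -> (freed b); heap: [0-9 FREE][10-20 ALLOC][21-31 ALLOC][32-37 ALLOC][38-41 FREE]
malloc(3): first-fit scan over [0-9 FREE][10-20 ALLOC][21-31 ALLOC][32-37 ALLOC][38-41 FREE] -> 0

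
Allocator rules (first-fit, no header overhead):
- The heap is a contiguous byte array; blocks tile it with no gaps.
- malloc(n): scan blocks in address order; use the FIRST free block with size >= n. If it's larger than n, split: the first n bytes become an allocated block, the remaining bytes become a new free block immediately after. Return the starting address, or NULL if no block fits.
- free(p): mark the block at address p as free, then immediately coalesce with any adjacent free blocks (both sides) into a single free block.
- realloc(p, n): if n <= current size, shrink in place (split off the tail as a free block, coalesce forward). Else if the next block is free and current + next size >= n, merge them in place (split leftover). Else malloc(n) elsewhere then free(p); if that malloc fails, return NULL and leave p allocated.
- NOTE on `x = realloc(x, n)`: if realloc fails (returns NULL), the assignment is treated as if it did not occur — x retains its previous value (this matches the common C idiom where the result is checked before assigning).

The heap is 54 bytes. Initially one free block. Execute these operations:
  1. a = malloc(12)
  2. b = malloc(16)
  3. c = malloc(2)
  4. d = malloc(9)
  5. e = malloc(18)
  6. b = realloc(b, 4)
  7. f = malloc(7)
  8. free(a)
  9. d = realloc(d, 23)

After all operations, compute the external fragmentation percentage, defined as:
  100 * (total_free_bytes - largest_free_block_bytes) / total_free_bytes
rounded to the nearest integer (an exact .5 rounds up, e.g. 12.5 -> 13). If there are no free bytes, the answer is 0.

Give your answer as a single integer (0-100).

Answer: 33

Derivation:
Op 1: a = malloc(12) -> a = 0; heap: [0-11 ALLOC][12-53 FREE]
Op 2: b = malloc(16) -> b = 12; heap: [0-11 ALLOC][12-27 ALLOC][28-53 FREE]
Op 3: c = malloc(2) -> c = 28; heap: [0-11 ALLOC][12-27 ALLOC][28-29 ALLOC][30-53 FREE]
Op 4: d = malloc(9) -> d = 30; heap: [0-11 ALLOC][12-27 ALLOC][28-29 ALLOC][30-38 ALLOC][39-53 FREE]
Op 5: e = malloc(18) -> e = NULL; heap: [0-11 ALLOC][12-27 ALLOC][28-29 ALLOC][30-38 ALLOC][39-53 FREE]
Op 6: b = realloc(b, 4) -> b = 12; heap: [0-11 ALLOC][12-15 ALLOC][16-27 FREE][28-29 ALLOC][30-38 ALLOC][39-53 FREE]
Op 7: f = malloc(7) -> f = 16; heap: [0-11 ALLOC][12-15 ALLOC][16-22 ALLOC][23-27 FREE][28-29 ALLOC][30-38 ALLOC][39-53 FREE]
Op 8: free(a) -> (freed a); heap: [0-11 FREE][12-15 ALLOC][16-22 ALLOC][23-27 FREE][28-29 ALLOC][30-38 ALLOC][39-53 FREE]
Op 9: d = realloc(d, 23) -> d = 30; heap: [0-11 FREE][12-15 ALLOC][16-22 ALLOC][23-27 FREE][28-29 ALLOC][30-52 ALLOC][53-53 FREE]
Free blocks: [12 5 1] total_free=18 largest=12 -> 100*(18-12)/18 = 600/18 ≈ 33.333 -> rounds to 33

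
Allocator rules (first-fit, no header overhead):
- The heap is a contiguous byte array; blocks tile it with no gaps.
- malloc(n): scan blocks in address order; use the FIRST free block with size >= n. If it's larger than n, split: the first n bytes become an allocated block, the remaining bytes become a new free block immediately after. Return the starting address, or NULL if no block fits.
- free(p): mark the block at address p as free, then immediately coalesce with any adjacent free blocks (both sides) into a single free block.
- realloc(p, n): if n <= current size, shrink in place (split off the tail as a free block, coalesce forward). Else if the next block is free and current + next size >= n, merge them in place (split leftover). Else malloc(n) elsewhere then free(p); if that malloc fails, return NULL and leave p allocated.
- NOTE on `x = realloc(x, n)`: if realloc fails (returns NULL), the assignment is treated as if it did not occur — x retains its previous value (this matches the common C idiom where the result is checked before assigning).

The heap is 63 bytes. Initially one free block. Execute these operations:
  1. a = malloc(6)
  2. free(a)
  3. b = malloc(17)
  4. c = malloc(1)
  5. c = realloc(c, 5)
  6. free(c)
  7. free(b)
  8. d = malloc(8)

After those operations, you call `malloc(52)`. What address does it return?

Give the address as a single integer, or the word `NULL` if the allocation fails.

Op 1: a = malloc(6) -> a = 0; heap: [0-5 ALLOC][6-62 FREE]
Op 2: free(a) -> (freed a); heap: [0-62 FREE]
Op 3: b = malloc(17) -> b = 0; heap: [0-16 ALLOC][17-62 FREE]
Op 4: c = malloc(1) -> c = 17; heap: [0-16 ALLOC][17-17 ALLOC][18-62 FREE]
Op 5: c = realloc(c, 5) -> c = 17; heap: [0-16 ALLOC][17-21 ALLOC][22-62 FREE]
Op 6: free(c) -> (freed c); heap: [0-16 ALLOC][17-62 FREE]
Op 7: free(b) -> (freed b); heap: [0-62 FREE]
Op 8: d = malloc(8) -> d = 0; heap: [0-7 ALLOC][8-62 FREE]
malloc(52): first-fit scan over [0-7 ALLOC][8-62 FREE] -> 8

Answer: 8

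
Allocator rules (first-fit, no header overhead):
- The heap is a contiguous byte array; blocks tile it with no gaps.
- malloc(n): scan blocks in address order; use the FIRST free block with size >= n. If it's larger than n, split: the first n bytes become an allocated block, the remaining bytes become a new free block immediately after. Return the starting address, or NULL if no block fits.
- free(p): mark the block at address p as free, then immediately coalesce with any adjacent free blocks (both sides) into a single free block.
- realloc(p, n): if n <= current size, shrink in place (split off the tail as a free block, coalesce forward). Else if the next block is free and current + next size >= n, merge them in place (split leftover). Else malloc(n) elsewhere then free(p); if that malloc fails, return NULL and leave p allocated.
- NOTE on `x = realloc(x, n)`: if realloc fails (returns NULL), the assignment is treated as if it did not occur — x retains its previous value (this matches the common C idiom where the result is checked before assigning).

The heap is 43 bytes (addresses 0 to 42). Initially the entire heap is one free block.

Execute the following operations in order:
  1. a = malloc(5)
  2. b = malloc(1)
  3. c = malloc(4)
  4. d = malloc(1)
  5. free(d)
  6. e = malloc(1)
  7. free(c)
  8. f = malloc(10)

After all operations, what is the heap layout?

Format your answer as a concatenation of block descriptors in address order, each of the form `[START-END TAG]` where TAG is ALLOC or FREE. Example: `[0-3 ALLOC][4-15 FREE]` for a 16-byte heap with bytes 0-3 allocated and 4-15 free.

Answer: [0-4 ALLOC][5-5 ALLOC][6-9 FREE][10-10 ALLOC][11-20 ALLOC][21-42 FREE]

Derivation:
Op 1: a = malloc(5) -> a = 0; heap: [0-4 ALLOC][5-42 FREE]
Op 2: b = malloc(1) -> b = 5; heap: [0-4 ALLOC][5-5 ALLOC][6-42 FREE]
Op 3: c = malloc(4) -> c = 6; heap: [0-4 ALLOC][5-5 ALLOC][6-9 ALLOC][10-42 FREE]
Op 4: d = malloc(1) -> d = 10; heap: [0-4 ALLOC][5-5 ALLOC][6-9 ALLOC][10-10 ALLOC][11-42 FREE]
Op 5: free(d) -> (freed d); heap: [0-4 ALLOC][5-5 ALLOC][6-9 ALLOC][10-42 FREE]
Op 6: e = malloc(1) -> e = 10; heap: [0-4 ALLOC][5-5 ALLOC][6-9 ALLOC][10-10 ALLOC][11-42 FREE]
Op 7: free(c) -> (freed c); heap: [0-4 ALLOC][5-5 ALLOC][6-9 FREE][10-10 ALLOC][11-42 FREE]
Op 8: f = malloc(10) -> f = 11; heap: [0-4 ALLOC][5-5 ALLOC][6-9 FREE][10-10 ALLOC][11-20 ALLOC][21-42 FREE]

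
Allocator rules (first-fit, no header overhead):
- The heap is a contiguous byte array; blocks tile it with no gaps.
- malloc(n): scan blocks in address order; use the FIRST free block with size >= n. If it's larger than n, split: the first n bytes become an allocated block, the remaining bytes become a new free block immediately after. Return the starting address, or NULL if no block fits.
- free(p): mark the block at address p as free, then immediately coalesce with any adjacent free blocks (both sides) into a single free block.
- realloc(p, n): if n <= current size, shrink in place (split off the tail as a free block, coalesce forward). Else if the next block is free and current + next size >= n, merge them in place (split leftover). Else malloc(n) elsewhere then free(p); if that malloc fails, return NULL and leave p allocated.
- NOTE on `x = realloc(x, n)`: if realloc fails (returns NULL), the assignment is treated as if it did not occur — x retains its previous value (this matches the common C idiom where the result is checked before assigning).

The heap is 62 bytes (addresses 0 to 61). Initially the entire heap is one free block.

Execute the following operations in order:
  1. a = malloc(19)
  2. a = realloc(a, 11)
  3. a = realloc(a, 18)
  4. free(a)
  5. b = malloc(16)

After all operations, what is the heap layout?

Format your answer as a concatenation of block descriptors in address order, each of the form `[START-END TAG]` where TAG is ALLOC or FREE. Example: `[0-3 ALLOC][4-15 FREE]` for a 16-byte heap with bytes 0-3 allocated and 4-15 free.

Op 1: a = malloc(19) -> a = 0; heap: [0-18 ALLOC][19-61 FREE]
Op 2: a = realloc(a, 11) -> a = 0; heap: [0-10 ALLOC][11-61 FREE]
Op 3: a = realloc(a, 18) -> a = 0; heap: [0-17 ALLOC][18-61 FREE]
Op 4: free(a) -> (freed a); heap: [0-61 FREE]
Op 5: b = malloc(16) -> b = 0; heap: [0-15 ALLOC][16-61 FREE]

Answer: [0-15 ALLOC][16-61 FREE]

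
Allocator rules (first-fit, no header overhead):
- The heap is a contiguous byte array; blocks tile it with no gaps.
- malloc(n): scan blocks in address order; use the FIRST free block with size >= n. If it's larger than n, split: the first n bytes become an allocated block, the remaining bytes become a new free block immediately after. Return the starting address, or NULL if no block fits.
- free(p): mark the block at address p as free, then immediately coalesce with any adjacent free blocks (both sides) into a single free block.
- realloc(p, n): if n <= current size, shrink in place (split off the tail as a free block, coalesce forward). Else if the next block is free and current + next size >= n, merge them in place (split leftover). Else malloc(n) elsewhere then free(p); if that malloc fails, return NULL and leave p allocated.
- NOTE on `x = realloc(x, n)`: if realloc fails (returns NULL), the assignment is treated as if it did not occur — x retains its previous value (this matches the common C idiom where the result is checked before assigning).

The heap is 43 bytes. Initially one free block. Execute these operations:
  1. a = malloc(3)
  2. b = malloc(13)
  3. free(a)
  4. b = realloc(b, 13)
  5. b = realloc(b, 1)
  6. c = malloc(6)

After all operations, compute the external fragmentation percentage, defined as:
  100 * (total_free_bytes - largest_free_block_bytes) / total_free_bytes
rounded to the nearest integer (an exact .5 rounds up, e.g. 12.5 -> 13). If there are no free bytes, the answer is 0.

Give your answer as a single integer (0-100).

Op 1: a = malloc(3) -> a = 0; heap: [0-2 ALLOC][3-42 FREE]
Op 2: b = malloc(13) -> b = 3; heap: [0-2 ALLOC][3-15 ALLOC][16-42 FREE]
Op 3: free(a) -> (freed a); heap: [0-2 FREE][3-15 ALLOC][16-42 FREE]
Op 4: b = realloc(b, 13) -> b = 3; heap: [0-2 FREE][3-15 ALLOC][16-42 FREE]
Op 5: b = realloc(b, 1) -> b = 3; heap: [0-2 FREE][3-3 ALLOC][4-42 FREE]
Op 6: c = malloc(6) -> c = 4; heap: [0-2 FREE][3-3 ALLOC][4-9 ALLOC][10-42 FREE]
Free blocks: [3 33] total_free=36 largest=33 -> 100*(36-33)/36 = 300/36 ≈ 8.333 -> rounds to 8

Answer: 8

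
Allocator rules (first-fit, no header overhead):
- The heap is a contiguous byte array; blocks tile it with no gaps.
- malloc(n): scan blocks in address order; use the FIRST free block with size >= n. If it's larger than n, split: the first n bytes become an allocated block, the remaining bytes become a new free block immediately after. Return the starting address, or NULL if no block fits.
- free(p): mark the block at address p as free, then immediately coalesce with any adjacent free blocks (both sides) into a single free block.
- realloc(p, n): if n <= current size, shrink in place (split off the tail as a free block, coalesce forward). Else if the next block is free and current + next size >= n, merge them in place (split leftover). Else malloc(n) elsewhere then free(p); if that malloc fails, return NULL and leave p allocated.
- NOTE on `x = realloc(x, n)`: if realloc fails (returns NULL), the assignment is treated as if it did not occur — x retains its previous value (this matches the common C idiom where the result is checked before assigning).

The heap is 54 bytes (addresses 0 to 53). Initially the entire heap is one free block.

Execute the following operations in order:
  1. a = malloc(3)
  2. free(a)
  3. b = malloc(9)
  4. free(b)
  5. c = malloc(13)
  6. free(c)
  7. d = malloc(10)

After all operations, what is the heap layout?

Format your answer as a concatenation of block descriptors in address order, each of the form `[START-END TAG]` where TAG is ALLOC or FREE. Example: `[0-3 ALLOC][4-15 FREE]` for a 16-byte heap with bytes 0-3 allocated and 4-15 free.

Answer: [0-9 ALLOC][10-53 FREE]

Derivation:
Op 1: a = malloc(3) -> a = 0; heap: [0-2 ALLOC][3-53 FREE]
Op 2: free(a) -> (freed a); heap: [0-53 FREE]
Op 3: b = malloc(9) -> b = 0; heap: [0-8 ALLOC][9-53 FREE]
Op 4: free(b) -> (freed b); heap: [0-53 FREE]
Op 5: c = malloc(13) -> c = 0; heap: [0-12 ALLOC][13-53 FREE]
Op 6: free(c) -> (freed c); heap: [0-53 FREE]
Op 7: d = malloc(10) -> d = 0; heap: [0-9 ALLOC][10-53 FREE]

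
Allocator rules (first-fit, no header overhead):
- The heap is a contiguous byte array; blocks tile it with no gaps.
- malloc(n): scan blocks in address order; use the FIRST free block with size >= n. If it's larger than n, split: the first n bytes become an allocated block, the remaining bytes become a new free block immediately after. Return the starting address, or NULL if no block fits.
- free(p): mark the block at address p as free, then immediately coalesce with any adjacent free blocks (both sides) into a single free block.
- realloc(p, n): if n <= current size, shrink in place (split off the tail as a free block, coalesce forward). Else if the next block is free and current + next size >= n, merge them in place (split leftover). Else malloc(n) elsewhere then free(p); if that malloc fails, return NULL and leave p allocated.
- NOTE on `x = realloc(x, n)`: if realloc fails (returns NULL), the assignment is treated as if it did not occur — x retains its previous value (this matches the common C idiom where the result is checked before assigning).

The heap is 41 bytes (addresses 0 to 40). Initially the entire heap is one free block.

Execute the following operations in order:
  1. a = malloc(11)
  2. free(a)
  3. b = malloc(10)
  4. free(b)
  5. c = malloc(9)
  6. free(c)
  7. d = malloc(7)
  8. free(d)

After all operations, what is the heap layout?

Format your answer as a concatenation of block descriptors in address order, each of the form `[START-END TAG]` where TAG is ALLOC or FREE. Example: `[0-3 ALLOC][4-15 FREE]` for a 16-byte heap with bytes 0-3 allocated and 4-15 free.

Answer: [0-40 FREE]

Derivation:
Op 1: a = malloc(11) -> a = 0; heap: [0-10 ALLOC][11-40 FREE]
Op 2: free(a) -> (freed a); heap: [0-40 FREE]
Op 3: b = malloc(10) -> b = 0; heap: [0-9 ALLOC][10-40 FREE]
Op 4: free(b) -> (freed b); heap: [0-40 FREE]
Op 5: c = malloc(9) -> c = 0; heap: [0-8 ALLOC][9-40 FREE]
Op 6: free(c) -> (freed c); heap: [0-40 FREE]
Op 7: d = malloc(7) -> d = 0; heap: [0-6 ALLOC][7-40 FREE]
Op 8: free(d) -> (freed d); heap: [0-40 FREE]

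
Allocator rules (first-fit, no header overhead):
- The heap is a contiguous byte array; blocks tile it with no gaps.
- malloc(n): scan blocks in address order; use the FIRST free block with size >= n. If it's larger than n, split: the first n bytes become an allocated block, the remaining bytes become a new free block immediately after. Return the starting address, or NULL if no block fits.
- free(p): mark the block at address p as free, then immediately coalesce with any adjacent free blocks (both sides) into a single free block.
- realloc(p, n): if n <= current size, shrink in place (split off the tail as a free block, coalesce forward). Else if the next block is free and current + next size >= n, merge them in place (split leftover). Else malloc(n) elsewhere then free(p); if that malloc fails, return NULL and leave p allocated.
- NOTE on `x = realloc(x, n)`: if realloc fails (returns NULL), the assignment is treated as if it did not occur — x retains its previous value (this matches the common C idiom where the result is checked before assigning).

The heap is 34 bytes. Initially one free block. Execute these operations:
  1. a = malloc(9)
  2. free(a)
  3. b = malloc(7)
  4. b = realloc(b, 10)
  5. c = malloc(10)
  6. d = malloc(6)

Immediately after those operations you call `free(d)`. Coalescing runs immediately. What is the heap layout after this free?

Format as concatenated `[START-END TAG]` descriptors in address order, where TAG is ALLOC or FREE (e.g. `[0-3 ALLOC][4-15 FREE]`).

Answer: [0-9 ALLOC][10-19 ALLOC][20-33 FREE]

Derivation:
Op 1: a = malloc(9) -> a = 0; heap: [0-8 ALLOC][9-33 FREE]
Op 2: free(a) -> (freed a); heap: [0-33 FREE]
Op 3: b = malloc(7) -> b = 0; heap: [0-6 ALLOC][7-33 FREE]
Op 4: b = realloc(b, 10) -> b = 0; heap: [0-9 ALLOC][10-33 FREE]
Op 5: c = malloc(10) -> c = 10; heap: [0-9 ALLOC][10-19 ALLOC][20-33 FREE]
Op 6: d = malloc(6) -> d = 20; heap: [0-9 ALLOC][10-19 ALLOC][20-25 ALLOC][26-33 FREE]
free(d): d = 20 -> block [20-25 ALLOC]; mark free, coalesce with adjacent free neighbors -> [0-9 ALLOC][10-19 ALLOC][20-33 FREE]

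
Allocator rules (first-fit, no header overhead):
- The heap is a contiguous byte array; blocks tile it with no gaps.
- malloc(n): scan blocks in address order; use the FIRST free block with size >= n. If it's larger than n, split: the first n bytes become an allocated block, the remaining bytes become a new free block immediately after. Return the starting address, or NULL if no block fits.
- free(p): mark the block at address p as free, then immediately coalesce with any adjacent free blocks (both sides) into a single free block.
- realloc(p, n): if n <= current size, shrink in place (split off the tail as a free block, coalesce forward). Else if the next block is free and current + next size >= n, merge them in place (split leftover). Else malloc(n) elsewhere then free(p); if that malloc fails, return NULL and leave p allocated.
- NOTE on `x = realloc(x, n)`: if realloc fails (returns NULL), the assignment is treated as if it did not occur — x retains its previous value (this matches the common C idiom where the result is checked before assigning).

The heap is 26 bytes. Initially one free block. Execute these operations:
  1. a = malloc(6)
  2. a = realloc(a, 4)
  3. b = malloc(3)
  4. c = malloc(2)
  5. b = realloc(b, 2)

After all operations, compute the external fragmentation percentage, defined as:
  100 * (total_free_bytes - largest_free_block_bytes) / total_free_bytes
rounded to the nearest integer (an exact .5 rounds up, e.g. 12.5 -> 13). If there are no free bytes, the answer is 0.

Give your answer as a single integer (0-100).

Answer: 6

Derivation:
Op 1: a = malloc(6) -> a = 0; heap: [0-5 ALLOC][6-25 FREE]
Op 2: a = realloc(a, 4) -> a = 0; heap: [0-3 ALLOC][4-25 FREE]
Op 3: b = malloc(3) -> b = 4; heap: [0-3 ALLOC][4-6 ALLOC][7-25 FREE]
Op 4: c = malloc(2) -> c = 7; heap: [0-3 ALLOC][4-6 ALLOC][7-8 ALLOC][9-25 FREE]
Op 5: b = realloc(b, 2) -> b = 4; heap: [0-3 ALLOC][4-5 ALLOC][6-6 FREE][7-8 ALLOC][9-25 FREE]
Free blocks: [1 17] total_free=18 largest=17 -> 100*(18-17)/18 = 100/18 ≈ 5.556 -> rounds to 6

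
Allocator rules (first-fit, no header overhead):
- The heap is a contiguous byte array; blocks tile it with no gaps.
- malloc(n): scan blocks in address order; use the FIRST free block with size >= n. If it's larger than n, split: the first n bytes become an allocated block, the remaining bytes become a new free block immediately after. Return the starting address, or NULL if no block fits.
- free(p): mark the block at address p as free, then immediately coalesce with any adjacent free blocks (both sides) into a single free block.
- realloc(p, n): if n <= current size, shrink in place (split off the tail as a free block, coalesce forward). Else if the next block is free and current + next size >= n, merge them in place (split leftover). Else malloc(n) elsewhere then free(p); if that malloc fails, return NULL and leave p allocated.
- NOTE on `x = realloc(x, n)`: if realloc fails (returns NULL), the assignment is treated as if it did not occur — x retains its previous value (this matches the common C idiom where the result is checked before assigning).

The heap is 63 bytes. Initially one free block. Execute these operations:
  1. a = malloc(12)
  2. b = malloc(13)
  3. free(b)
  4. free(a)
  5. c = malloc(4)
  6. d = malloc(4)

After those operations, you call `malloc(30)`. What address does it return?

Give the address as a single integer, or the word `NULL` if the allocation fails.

Answer: 8

Derivation:
Op 1: a = malloc(12) -> a = 0; heap: [0-11 ALLOC][12-62 FREE]
Op 2: b = malloc(13) -> b = 12; heap: [0-11 ALLOC][12-24 ALLOC][25-62 FREE]
Op 3: free(b) -> (freed b); heap: [0-11 ALLOC][12-62 FREE]
Op 4: free(a) -> (freed a); heap: [0-62 FREE]
Op 5: c = malloc(4) -> c = 0; heap: [0-3 ALLOC][4-62 FREE]
Op 6: d = malloc(4) -> d = 4; heap: [0-3 ALLOC][4-7 ALLOC][8-62 FREE]
malloc(30): first-fit scan over [0-3 ALLOC][4-7 ALLOC][8-62 FREE] -> 8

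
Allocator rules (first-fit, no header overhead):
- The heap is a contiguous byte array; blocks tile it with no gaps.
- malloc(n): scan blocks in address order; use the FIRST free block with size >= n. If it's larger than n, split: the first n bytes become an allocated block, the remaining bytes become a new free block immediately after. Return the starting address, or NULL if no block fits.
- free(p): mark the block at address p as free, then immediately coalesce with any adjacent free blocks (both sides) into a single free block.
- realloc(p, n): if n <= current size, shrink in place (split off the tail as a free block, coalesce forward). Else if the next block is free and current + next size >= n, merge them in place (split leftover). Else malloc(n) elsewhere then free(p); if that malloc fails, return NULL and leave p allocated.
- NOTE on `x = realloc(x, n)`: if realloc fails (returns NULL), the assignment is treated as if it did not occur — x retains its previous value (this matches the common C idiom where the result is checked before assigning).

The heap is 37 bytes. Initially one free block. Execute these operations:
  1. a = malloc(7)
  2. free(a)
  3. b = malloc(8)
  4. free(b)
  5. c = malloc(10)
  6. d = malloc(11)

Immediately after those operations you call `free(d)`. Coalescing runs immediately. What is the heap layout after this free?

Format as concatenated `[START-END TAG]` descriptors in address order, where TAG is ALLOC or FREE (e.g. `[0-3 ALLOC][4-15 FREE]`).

Answer: [0-9 ALLOC][10-36 FREE]

Derivation:
Op 1: a = malloc(7) -> a = 0; heap: [0-6 ALLOC][7-36 FREE]
Op 2: free(a) -> (freed a); heap: [0-36 FREE]
Op 3: b = malloc(8) -> b = 0; heap: [0-7 ALLOC][8-36 FREE]
Op 4: free(b) -> (freed b); heap: [0-36 FREE]
Op 5: c = malloc(10) -> c = 0; heap: [0-9 ALLOC][10-36 FREE]
Op 6: d = malloc(11) -> d = 10; heap: [0-9 ALLOC][10-20 ALLOC][21-36 FREE]
free(d): d = 10 -> block [10-20 ALLOC]; mark free, coalesce with adjacent free neighbors -> [0-9 ALLOC][10-36 FREE]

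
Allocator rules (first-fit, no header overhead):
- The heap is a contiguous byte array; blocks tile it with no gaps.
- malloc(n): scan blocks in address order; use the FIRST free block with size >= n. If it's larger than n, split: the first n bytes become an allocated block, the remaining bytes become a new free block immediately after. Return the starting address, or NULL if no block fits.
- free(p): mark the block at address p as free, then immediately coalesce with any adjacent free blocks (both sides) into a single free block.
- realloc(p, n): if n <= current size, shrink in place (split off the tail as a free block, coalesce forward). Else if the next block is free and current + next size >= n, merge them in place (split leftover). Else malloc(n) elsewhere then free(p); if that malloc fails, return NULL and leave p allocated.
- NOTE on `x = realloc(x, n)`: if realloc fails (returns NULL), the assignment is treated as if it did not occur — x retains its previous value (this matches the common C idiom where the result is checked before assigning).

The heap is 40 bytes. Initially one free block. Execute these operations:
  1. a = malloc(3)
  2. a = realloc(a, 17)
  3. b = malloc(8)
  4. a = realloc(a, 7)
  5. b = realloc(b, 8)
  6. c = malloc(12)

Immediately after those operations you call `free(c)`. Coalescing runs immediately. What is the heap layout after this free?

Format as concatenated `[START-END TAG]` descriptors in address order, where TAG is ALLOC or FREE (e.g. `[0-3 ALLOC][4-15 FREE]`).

Answer: [0-6 ALLOC][7-16 FREE][17-24 ALLOC][25-39 FREE]

Derivation:
Op 1: a = malloc(3) -> a = 0; heap: [0-2 ALLOC][3-39 FREE]
Op 2: a = realloc(a, 17) -> a = 0; heap: [0-16 ALLOC][17-39 FREE]
Op 3: b = malloc(8) -> b = 17; heap: [0-16 ALLOC][17-24 ALLOC][25-39 FREE]
Op 4: a = realloc(a, 7) -> a = 0; heap: [0-6 ALLOC][7-16 FREE][17-24 ALLOC][25-39 FREE]
Op 5: b = realloc(b, 8) -> b = 17; heap: [0-6 ALLOC][7-16 FREE][17-24 ALLOC][25-39 FREE]
Op 6: c = malloc(12) -> c = 25; heap: [0-6 ALLOC][7-16 FREE][17-24 ALLOC][25-36 ALLOC][37-39 FREE]
free(c): c = 25 -> block [25-36 ALLOC]; mark free, coalesce with adjacent free neighbors -> [0-6 ALLOC][7-16 FREE][17-24 ALLOC][25-39 FREE]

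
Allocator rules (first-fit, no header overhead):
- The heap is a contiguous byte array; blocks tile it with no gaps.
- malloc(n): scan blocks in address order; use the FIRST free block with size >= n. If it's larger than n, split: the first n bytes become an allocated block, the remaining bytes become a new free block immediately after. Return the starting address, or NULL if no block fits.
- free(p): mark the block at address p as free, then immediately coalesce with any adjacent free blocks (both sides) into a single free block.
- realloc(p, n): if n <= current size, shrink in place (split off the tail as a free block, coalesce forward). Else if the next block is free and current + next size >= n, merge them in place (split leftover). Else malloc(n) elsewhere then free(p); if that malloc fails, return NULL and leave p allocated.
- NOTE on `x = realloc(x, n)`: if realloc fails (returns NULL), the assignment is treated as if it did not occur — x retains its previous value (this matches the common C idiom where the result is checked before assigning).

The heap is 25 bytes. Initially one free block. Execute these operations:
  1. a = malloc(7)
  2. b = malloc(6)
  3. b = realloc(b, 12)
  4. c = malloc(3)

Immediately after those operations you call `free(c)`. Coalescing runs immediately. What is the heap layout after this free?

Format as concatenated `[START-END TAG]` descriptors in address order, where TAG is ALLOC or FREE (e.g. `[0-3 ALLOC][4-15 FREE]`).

Answer: [0-6 ALLOC][7-18 ALLOC][19-24 FREE]

Derivation:
Op 1: a = malloc(7) -> a = 0; heap: [0-6 ALLOC][7-24 FREE]
Op 2: b = malloc(6) -> b = 7; heap: [0-6 ALLOC][7-12 ALLOC][13-24 FREE]
Op 3: b = realloc(b, 12) -> b = 7; heap: [0-6 ALLOC][7-18 ALLOC][19-24 FREE]
Op 4: c = malloc(3) -> c = 19; heap: [0-6 ALLOC][7-18 ALLOC][19-21 ALLOC][22-24 FREE]
free(c): c = 19 -> block [19-21 ALLOC]; mark free, coalesce with adjacent free neighbors -> [0-6 ALLOC][7-18 ALLOC][19-24 FREE]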